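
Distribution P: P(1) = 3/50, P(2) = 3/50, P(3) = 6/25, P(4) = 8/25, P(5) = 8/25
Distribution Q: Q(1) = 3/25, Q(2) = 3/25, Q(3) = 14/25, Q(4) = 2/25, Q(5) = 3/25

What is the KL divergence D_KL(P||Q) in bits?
0.6794 bits

D_KL(P||Q) = Σ P(x) log₂(P(x)/Q(x))

Computing term by term:
  P(1)·log₂(P(1)/Q(1)) = (3/50)·log₂((3/50)/(3/25)) = -0.06000
  P(2)·log₂(P(2)/Q(2)) = (3/50)·log₂((3/50)/(3/25)) = -0.06000
  P(3)·log₂(P(3)/Q(3)) = (6/25)·log₂((6/25)/(14/25)) = -0.29337
  P(4)·log₂(P(4)/Q(4)) = (8/25)·log₂((8/25)/(2/25)) = 0.64000
  P(5)·log₂(P(5)/Q(5)) = (8/25)·log₂((8/25)/(3/25)) = 0.45281

D_KL(P||Q) = -0.06000 - 0.06000 - 0.29337 + 0.64000 + 0.45281 = 0.67944 ≈ 0.6794 bits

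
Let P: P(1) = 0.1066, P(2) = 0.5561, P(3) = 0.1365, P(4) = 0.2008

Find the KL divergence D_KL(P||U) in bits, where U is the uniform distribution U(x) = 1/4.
0.3277 bits

U(i) = 1/4 for all i

D_KL(P||U) = Σ P(x) log₂(P(x) / (1/4))
           = Σ P(x) log₂(P(x)) + log₂(4)
           = log₂(4) - H(P)

H(P) = -Σ P(x) log₂(P(x)):
  -P(1)·log₂(P(1)) = -(0.1066)·log₂(0.1066) = 0.34429
  -P(2)·log₂(P(2)) = -(0.5561)·log₂(0.5561) = 0.47079
  -P(3)·log₂(P(3)) = -(0.1365)·log₂(0.1365) = 0.39217
  -P(4)·log₂(P(4)) = -(0.2008)·log₂(0.2008) = 0.46509
H(P) = 0.34429 + 0.47079 + 0.39217 + 0.46509 = 1.67234 bits

log₂(4) = 2.00000 bits

D_KL(P||U) = 2.00000 - 1.67234 = 0.32766 ≈ 0.3277 bits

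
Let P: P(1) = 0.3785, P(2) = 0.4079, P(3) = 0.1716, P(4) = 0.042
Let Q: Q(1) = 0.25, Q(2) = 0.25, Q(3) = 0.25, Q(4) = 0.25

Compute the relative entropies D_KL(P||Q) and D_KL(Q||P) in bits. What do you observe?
D_KL(P||Q) = 0.3133 bits, D_KL(Q||P) = 0.4529 bits. The two directions give different values (D_KL(Q||P) exceeds D_KL(P||Q) by 0.1396 bits): KL divergence is asymmetric.

D_KL(P||Q) = Σ P(x) log₂(P(x)/Q(x))

Computing term by term:
  P(1)·log₂(P(1)/Q(1)) = 0.3785·log₂(0.3785/0.25) = 0.22648
  P(2)·log₂(P(2)/Q(2)) = 0.4079·log₂(0.4079/0.25) = 0.28809
  P(3)·log₂(P(3)/Q(3)) = 0.1716·log₂(0.1716/0.25) = -0.09316
  P(4)·log₂(P(4)/Q(4)) = 0.042·log₂(0.042/0.25) = -0.10809

D_KL(P||Q) = 0.22648 + 0.28809 - 0.09316 - 0.10809 = 0.31332 ≈ 0.3133 bits

D_KL(Q||P) = Σ Q(x) log₂(Q(x)/P(x))

Computing term by term:
  Q(1)·log₂(Q(1)/P(1)) = 0.25·log₂(0.25/0.3785) = -0.14959
  Q(2)·log₂(Q(2)/P(2)) = 0.25·log₂(0.25/0.4079) = -0.17657
  Q(3)·log₂(Q(3)/P(3)) = 0.25·log₂(0.25/0.1716) = 0.13572
  Q(4)·log₂(Q(4)/P(4)) = 0.25·log₂(0.25/0.042) = 0.64337

D_KL(Q||P) = -0.14959 - 0.17657 + 0.13572 + 0.64337 = 0.45293 ≈ 0.4529 bits

These are NOT equal (difference: 0.1396 bits). KL divergence is asymmetric: D_KL(P||Q) ≠ D_KL(Q||P) in general.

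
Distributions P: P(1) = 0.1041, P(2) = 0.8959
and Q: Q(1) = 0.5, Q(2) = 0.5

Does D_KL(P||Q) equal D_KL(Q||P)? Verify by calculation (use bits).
D_KL(P||Q) = 0.5181 bits, D_KL(Q||P) = 0.7113 bits. No — D_KL(P||Q) ≠ D_KL(Q||P) for this pair.

D_KL(P||Q) = Σ P(x) log₂(P(x)/Q(x))

Computing term by term:
  P(1)·log₂(P(1)/Q(1)) = 0.1041·log₂(0.1041/0.5) = -0.23568
  P(2)·log₂(P(2)/Q(2)) = 0.8959·log₂(0.8959/0.5) = 0.75382

D_KL(P||Q) = -0.23568 + 0.75382 = 0.51814 ≈ 0.5181 bits

D_KL(Q||P) = Σ Q(x) log₂(Q(x)/P(x))

Computing term by term:
  Q(1)·log₂(Q(1)/P(1)) = 0.5·log₂(0.5/0.1041) = 1.13198
  Q(2)·log₂(Q(2)/P(2)) = 0.5·log₂(0.5/0.8959) = -0.42070

D_KL(Q||P) = 1.13198 - 0.42070 = 0.71128 ≈ 0.7113 bits

These are NOT equal (difference: 0.1932 bits). KL divergence is asymmetric: D_KL(P||Q) ≠ D_KL(Q||P) in general.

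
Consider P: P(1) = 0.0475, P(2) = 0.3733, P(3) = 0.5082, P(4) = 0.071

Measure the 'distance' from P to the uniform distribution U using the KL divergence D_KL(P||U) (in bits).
0.4933 bits

U(i) = 1/4 for all i

D_KL(P||U) = Σ P(x) log₂(P(x) / (1/4))
           = Σ P(x) log₂(P(x)) + log₂(4)
           = log₂(4) - H(P)

H(P) = -Σ P(x) log₂(P(x)):
  -P(1)·log₂(P(1)) = -(0.0475)·log₂(0.0475) = 0.20881
  -P(2)·log₂(P(2)) = -(0.3733)·log₂(0.3733) = 0.53068
  -P(3)·log₂(P(3)) = -(0.5082)·log₂(0.5082) = 0.49627
  -P(4)·log₂(P(4)) = -(0.071)·log₂(0.071) = 0.27094
H(P) = 0.20881 + 0.53068 + 0.49627 + 0.27094 = 1.50670 bits

log₂(4) = 2.00000 bits

D_KL(P||U) = 2.00000 - 1.50670 = 0.49330 ≈ 0.4933 bits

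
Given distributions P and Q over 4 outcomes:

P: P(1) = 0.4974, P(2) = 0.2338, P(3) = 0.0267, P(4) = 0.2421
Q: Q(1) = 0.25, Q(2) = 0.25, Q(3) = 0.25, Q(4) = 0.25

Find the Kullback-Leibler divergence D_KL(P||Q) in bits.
0.3737 bits

D_KL(P||Q) = Σ P(x) log₂(P(x)/Q(x))

Computing term by term:
  P(1)·log₂(P(1)/Q(1)) = 0.4974·log₂(0.4974/0.25) = 0.49366
  P(2)·log₂(P(2)/Q(2)) = 0.2338·log₂(0.2338/0.25) = -0.02260
  P(3)·log₂(P(3)/Q(3)) = 0.0267·log₂(0.0267/0.25) = -0.08616
  P(4)·log₂(P(4)/Q(4)) = 0.2421·log₂(0.2421/0.25) = -0.01122

D_KL(P||Q) = 0.49366 - 0.02260 - 0.08616 - 0.01122 = 0.37368 ≈ 0.3737 bits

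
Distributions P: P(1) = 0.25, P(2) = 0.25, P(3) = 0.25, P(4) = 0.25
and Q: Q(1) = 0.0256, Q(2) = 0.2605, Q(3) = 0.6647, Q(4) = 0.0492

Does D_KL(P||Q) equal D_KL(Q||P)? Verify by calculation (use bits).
D_KL(P||Q) = 1.0407 bits, D_KL(Q||P) = 0.7537 bits. No — D_KL(P||Q) ≠ D_KL(Q||P) for this pair.

D_KL(P||Q) = Σ P(x) log₂(P(x)/Q(x))

Computing term by term:
  P(1)·log₂(P(1)/Q(1)) = 0.25·log₂(0.25/0.0256) = 0.82193
  P(2)·log₂(P(2)/Q(2)) = 0.25·log₂(0.25/0.2605) = -0.01484
  P(3)·log₂(P(3)/Q(3)) = 0.25·log₂(0.25/0.6647) = -0.35269
  P(4)·log₂(P(4)/Q(4)) = 0.25·log₂(0.25/0.0492) = 0.58630

D_KL(P||Q) = 0.82193 - 0.01484 - 0.35269 + 0.58630 = 1.04070 ≈ 1.0407 bits

D_KL(Q||P) = Σ Q(x) log₂(Q(x)/P(x))

Computing term by term:
  Q(1)·log₂(Q(1)/P(1)) = 0.0256·log₂(0.0256/0.25) = -0.08417
  Q(2)·log₂(Q(2)/P(2)) = 0.2605·log₂(0.2605/0.25) = 0.01546
  Q(3)·log₂(Q(3)/P(3)) = 0.6647·log₂(0.6647/0.25) = 0.93774
  Q(4)·log₂(Q(4)/P(4)) = 0.0492·log₂(0.0492/0.25) = -0.11538

D_KL(Q||P) = -0.08417 + 0.01546 + 0.93774 - 0.11538 = 0.75365 ≈ 0.7537 bits

These are NOT equal (difference: 0.2870 bits). KL divergence is asymmetric: D_KL(P||Q) ≠ D_KL(Q||P) in general.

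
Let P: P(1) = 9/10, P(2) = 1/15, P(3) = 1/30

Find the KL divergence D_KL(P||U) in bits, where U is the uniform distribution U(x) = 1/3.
1.0241 bits

U(i) = 1/3 for all i

D_KL(P||U) = Σ P(x) log₂(P(x) / (1/3))
           = Σ P(x) log₂(P(x)) + log₂(3)
           = log₂(3) - H(P)

H(P) = -Σ P(x) log₂(P(x)):
  -P(1)·log₂(P(1)) = -(9/10)·log₂(9/10) = 0.13680
  -P(2)·log₂(P(2)) = -(1/15)·log₂(1/15) = 0.26046
  -P(3)·log₂(P(3)) = -(1/30)·log₂(1/30) = 0.16356
H(P) = 0.13680 + 0.26046 + 0.16356 = 0.56082 bits

log₂(3) = 1.58496 bits

D_KL(P||U) = 1.58496 - 0.56082 = 1.02414 ≈ 1.0241 bits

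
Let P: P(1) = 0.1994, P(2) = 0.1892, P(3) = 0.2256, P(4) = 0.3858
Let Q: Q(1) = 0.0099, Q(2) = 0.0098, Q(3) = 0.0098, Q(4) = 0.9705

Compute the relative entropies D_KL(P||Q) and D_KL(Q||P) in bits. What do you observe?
D_KL(P||Q) = 2.1792 bits, D_KL(Q||P) = 1.1625 bits. The two directions give different values (D_KL(P||Q) exceeds D_KL(Q||P) by 1.0167 bits): KL divergence is asymmetric.

D_KL(P||Q) = Σ P(x) log₂(P(x)/Q(x))

Computing term by term:
  P(1)·log₂(P(1)/Q(1)) = 0.1994·log₂(0.1994/0.0099) = 0.86382
  P(2)·log₂(P(2)/Q(2)) = 0.1892·log₂(0.1892/0.0098) = 0.80807
  P(3)·log₂(P(3)/Q(3)) = 0.2256·log₂(0.2256/0.0098) = 1.02080
  P(4)·log₂(P(4)/Q(4)) = 0.3858·log₂(0.3858/0.9705) = -0.51345

D_KL(P||Q) = 0.86382 + 0.80807 + 1.02080 - 0.51345 = 2.17924 ≈ 2.1792 bits

D_KL(Q||P) = Σ Q(x) log₂(Q(x)/P(x))

Computing term by term:
  Q(1)·log₂(Q(1)/P(1)) = 0.0099·log₂(0.0099/0.1994) = -0.04289
  Q(2)·log₂(Q(2)/P(2)) = 0.0098·log₂(0.0098/0.1892) = -0.04186
  Q(3)·log₂(Q(3)/P(3)) = 0.0098·log₂(0.0098/0.2256) = -0.04434
  Q(4)·log₂(Q(4)/P(4)) = 0.9705·log₂(0.9705/0.3858) = 1.29161

D_KL(Q||P) = -0.04289 - 0.04186 - 0.04434 + 1.29161 = 1.16252 ≈ 1.1625 bits

These are NOT equal (difference: 1.0167 bits). KL divergence is asymmetric: D_KL(P||Q) ≠ D_KL(Q||P) in general.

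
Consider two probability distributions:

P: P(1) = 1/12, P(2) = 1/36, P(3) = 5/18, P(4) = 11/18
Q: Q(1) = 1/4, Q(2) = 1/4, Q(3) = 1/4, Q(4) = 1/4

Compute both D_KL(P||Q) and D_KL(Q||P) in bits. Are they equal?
D_KL(P||Q) = 0.6101 bits, D_KL(Q||P) = 0.8283 bits. No, they are not equal.

D_KL(P||Q) = Σ P(x) log₂(P(x)/Q(x))

Computing term by term:
  P(1)·log₂(P(1)/Q(1)) = (1/12)·log₂((1/12)/(1/4)) = -0.13208
  P(2)·log₂(P(2)/Q(2)) = (1/36)·log₂((1/36)/(1/4)) = -0.08805
  P(3)·log₂(P(3)/Q(3)) = (5/18)·log₂((5/18)/(1/4)) = 0.04222
  P(4)·log₂(P(4)/Q(4)) = (11/18)·log₂((11/18)/(1/4)) = 0.78803

D_KL(P||Q) = -0.13208 - 0.08805 + 0.04222 + 0.78803 = 0.61012 ≈ 0.6101 bits

D_KL(Q||P) = Σ Q(x) log₂(Q(x)/P(x))

Computing term by term:
  Q(1)·log₂(Q(1)/P(1)) = (1/4)·log₂((1/4)/(1/12)) = 0.39624
  Q(2)·log₂(Q(2)/P(2)) = (1/4)·log₂((1/4)/(1/36)) = 0.79248
  Q(3)·log₂(Q(3)/P(3)) = (1/4)·log₂((1/4)/(5/18)) = -0.03800
  Q(4)·log₂(Q(4)/P(4)) = (1/4)·log₂((1/4)/(11/18)) = -0.32238

D_KL(Q||P) = 0.39624 + 0.79248 - 0.03800 - 0.32238 = 0.82834 ≈ 0.8283 bits

These are NOT equal (difference: 0.2182 bits). KL divergence is asymmetric: D_KL(P||Q) ≠ D_KL(Q||P) in general.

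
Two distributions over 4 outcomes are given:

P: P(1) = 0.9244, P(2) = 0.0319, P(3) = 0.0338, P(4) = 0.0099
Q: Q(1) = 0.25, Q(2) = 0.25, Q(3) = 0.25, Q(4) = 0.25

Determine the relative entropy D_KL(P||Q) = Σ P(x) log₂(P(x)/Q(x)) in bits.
1.5055 bits

D_KL(P||Q) = Σ P(x) log₂(P(x)/Q(x))

Computing term by term:
  P(1)·log₂(P(1)/Q(1)) = 0.9244·log₂(0.9244/0.25) = 1.74396
  P(2)·log₂(P(2)/Q(2)) = 0.0319·log₂(0.0319/0.25) = -0.09475
  P(3)·log₂(P(3)/Q(3)) = 0.0338·log₂(0.0338/0.25) = -0.09757
  P(4)·log₂(P(4)/Q(4)) = 0.0099·log₂(0.0099/0.25) = -0.04612

D_KL(P||Q) = 1.74396 - 0.09475 - 0.09757 - 0.04612 = 1.50552 ≈ 1.5055 bits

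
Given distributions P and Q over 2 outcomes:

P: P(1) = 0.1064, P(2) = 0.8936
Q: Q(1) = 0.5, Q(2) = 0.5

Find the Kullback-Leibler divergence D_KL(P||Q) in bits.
0.5110 bits

D_KL(P||Q) = Σ P(x) log₂(P(x)/Q(x))

Computing term by term:
  P(1)·log₂(P(1)/Q(1)) = 0.1064·log₂(0.1064/0.5) = -0.23753
  P(2)·log₂(P(2)/Q(2)) = 0.8936·log₂(0.8936/0.5) = 0.74857

D_KL(P||Q) = -0.23753 + 0.74857 = 0.51104 ≈ 0.5110 bits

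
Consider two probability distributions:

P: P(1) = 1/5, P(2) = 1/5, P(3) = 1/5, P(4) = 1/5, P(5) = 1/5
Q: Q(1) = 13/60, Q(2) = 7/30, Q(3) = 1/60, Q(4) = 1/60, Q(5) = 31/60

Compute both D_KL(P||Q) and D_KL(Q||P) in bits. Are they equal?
D_KL(P||Q) = 1.0926 bits, D_KL(Q||P) = 0.6649 bits. No, they are not equal.

D_KL(P||Q) = Σ P(x) log₂(P(x)/Q(x))

Computing term by term:
  P(1)·log₂(P(1)/Q(1)) = (1/5)·log₂((1/5)/(13/60)) = -0.02310
  P(2)·log₂(P(2)/Q(2)) = (1/5)·log₂((1/5)/(7/30)) = -0.04448
  P(3)·log₂(P(3)/Q(3)) = (1/5)·log₂((1/5)/(1/60)) = 0.71699
  P(4)·log₂(P(4)/Q(4)) = (1/5)·log₂((1/5)/(1/60)) = 0.71699
  P(5)·log₂(P(5)/Q(5)) = (1/5)·log₂((1/5)/(31/60)) = -0.27385

D_KL(P||Q) = -0.02310 - 0.04448 + 0.71699 + 0.71699 - 0.27385 = 1.09255 ≈ 1.0926 bits

D_KL(Q||P) = Σ Q(x) log₂(Q(x)/P(x))

Computing term by term:
  Q(1)·log₂(Q(1)/P(1)) = (13/60)·log₂((13/60)/(1/5)) = 0.02502
  Q(2)·log₂(Q(2)/P(2)) = (7/30)·log₂((7/30)/(1/5)) = 0.05189
  Q(3)·log₂(Q(3)/P(3)) = (1/60)·log₂((1/60)/(1/5)) = -0.05975
  Q(4)·log₂(Q(4)/P(4)) = (1/60)·log₂((1/60)/(1/5)) = -0.05975
  Q(5)·log₂(Q(5)/P(5)) = (31/60)·log₂((31/60)/(1/5)) = 0.70744

D_KL(Q||P) = 0.02502 + 0.05189 - 0.05975 - 0.05975 + 0.70744 = 0.66485 ≈ 0.6649 bits

These are NOT equal (difference: 0.4277 bits). KL divergence is asymmetric: D_KL(P||Q) ≠ D_KL(Q||P) in general.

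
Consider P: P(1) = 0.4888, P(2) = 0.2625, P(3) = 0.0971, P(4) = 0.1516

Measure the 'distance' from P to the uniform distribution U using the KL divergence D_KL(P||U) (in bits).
0.2494 bits

U(i) = 1/4 for all i

D_KL(P||U) = Σ P(x) log₂(P(x) / (1/4))
           = Σ P(x) log₂(P(x)) + log₂(4)
           = log₂(4) - H(P)

H(P) = -Σ P(x) log₂(P(x)):
  -P(1)·log₂(P(1)) = -(0.4888)·log₂(0.4888) = 0.50478
  -P(2)·log₂(P(2)) = -(0.2625)·log₂(0.2625) = 0.50652
  -P(3)·log₂(P(3)) = -(0.0971)·log₂(0.0971) = 0.32668
  -P(4)·log₂(P(4)) = -(0.1516)·log₂(0.1516) = 0.41260
H(P) = 0.50478 + 0.50652 + 0.32668 + 0.41260 = 1.75058 bits

log₂(4) = 2.00000 bits

D_KL(P||U) = 2.00000 - 1.75058 = 0.24942 ≈ 0.2494 bits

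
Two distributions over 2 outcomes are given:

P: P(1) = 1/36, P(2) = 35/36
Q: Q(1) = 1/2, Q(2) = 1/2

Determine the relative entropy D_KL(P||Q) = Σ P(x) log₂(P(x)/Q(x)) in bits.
0.8169 bits

D_KL(P||Q) = Σ P(x) log₂(P(x)/Q(x))

Computing term by term:
  P(1)·log₂(P(1)/Q(1)) = (1/36)·log₂((1/36)/(1/2)) = -0.11583
  P(2)·log₂(P(2)/Q(2)) = (35/36)·log₂((35/36)/(1/2)) = 0.93271

D_KL(P||Q) = -0.11583 + 0.93271 = 0.81688 ≈ 0.8169 bits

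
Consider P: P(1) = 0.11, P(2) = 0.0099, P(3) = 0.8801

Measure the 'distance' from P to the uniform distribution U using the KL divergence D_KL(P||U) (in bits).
1.0066 bits

U(i) = 1/3 for all i

D_KL(P||U) = Σ P(x) log₂(P(x) / (1/3))
           = Σ P(x) log₂(P(x)) + log₂(3)
           = log₂(3) - H(P)

H(P) = -Σ P(x) log₂(P(x)):
  -P(1)·log₂(P(1)) = -(0.11)·log₂(0.11) = 0.35029
  -P(2)·log₂(P(2)) = -(0.0099)·log₂(0.0099) = 0.06592
  -P(3)·log₂(P(3)) = -(0.8801)·log₂(0.8801) = 0.16217
H(P) = 0.35029 + 0.06592 + 0.16217 = 0.57838 bits

log₂(3) = 1.58496 bits

D_KL(P||U) = 1.58496 - 0.57838 = 1.00658 ≈ 1.0066 bits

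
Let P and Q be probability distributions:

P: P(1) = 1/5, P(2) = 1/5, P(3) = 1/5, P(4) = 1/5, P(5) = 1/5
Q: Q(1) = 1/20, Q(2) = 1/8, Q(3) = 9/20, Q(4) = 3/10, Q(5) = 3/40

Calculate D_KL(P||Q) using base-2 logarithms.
0.4676 bits

D_KL(P||Q) = Σ P(x) log₂(P(x)/Q(x))

Computing term by term:
  P(1)·log₂(P(1)/Q(1)) = (1/5)·log₂((1/5)/(1/20)) = 0.40000
  P(2)·log₂(P(2)/Q(2)) = (1/5)·log₂((1/5)/(1/8)) = 0.13561
  P(3)·log₂(P(3)/Q(3)) = (1/5)·log₂((1/5)/(9/20)) = -0.23399
  P(4)·log₂(P(4)/Q(4)) = (1/5)·log₂((1/5)/(3/10)) = -0.11699
  P(5)·log₂(P(5)/Q(5)) = (1/5)·log₂((1/5)/(3/40)) = 0.28301

D_KL(P||Q) = 0.40000 + 0.13561 - 0.23399 - 0.11699 + 0.28301 = 0.46764 ≈ 0.4676 bits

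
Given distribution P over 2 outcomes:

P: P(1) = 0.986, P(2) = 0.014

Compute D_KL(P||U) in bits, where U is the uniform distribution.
0.8937 bits

U(i) = 1/2 for all i

D_KL(P||U) = Σ P(x) log₂(P(x) / (1/2))
           = Σ P(x) log₂(P(x)) + log₂(2)
           = log₂(2) - H(P)

H(P) = -Σ P(x) log₂(P(x)):
  -P(1)·log₂(P(1)) = -(0.986)·log₂(0.986) = 0.02006
  -P(2)·log₂(P(2)) = -(0.014)·log₂(0.014) = 0.08622
H(P) = 0.02006 + 0.08622 = 0.10628 bits

log₂(2) = 1.00000 bits

D_KL(P||U) = 1.00000 - 0.10628 = 0.89372 ≈ 0.8937 bits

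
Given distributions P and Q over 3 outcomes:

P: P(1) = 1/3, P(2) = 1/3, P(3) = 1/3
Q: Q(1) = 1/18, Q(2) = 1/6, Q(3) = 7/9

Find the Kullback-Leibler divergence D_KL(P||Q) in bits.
0.7875 bits

D_KL(P||Q) = Σ P(x) log₂(P(x)/Q(x))

Computing term by term:
  P(1)·log₂(P(1)/Q(1)) = (1/3)·log₂((1/3)/(1/18)) = 0.86165
  P(2)·log₂(P(2)/Q(2)) = (1/3)·log₂((1/3)/(1/6)) = 0.33333
  P(3)·log₂(P(3)/Q(3)) = (1/3)·log₂((1/3)/(7/9)) = -0.40746

D_KL(P||Q) = 0.86165 + 0.33333 - 0.40746 = 0.78752 ≈ 0.7875 bits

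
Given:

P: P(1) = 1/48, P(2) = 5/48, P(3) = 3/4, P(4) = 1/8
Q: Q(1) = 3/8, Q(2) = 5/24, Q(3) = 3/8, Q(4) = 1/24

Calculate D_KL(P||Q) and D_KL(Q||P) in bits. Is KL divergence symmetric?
D_KL(P||Q) = 0.7571 bits, D_KL(Q||P) = 1.3310 bits. No, KL divergence is not symmetric.

D_KL(P||Q) = Σ P(x) log₂(P(x)/Q(x))

Computing term by term:
  P(1)·log₂(P(1)/Q(1)) = (1/48)·log₂((1/48)/(3/8)) = -0.08687
  P(2)·log₂(P(2)/Q(2)) = (5/48)·log₂((5/48)/(5/24)) = -0.10417
  P(3)·log₂(P(3)/Q(3)) = (3/4)·log₂((3/4)/(3/8)) = 0.75000
  P(4)·log₂(P(4)/Q(4)) = (1/8)·log₂((1/8)/(1/24)) = 0.19812

D_KL(P||Q) = -0.08687 - 0.10417 + 0.75000 + 0.19812 = 0.75708 ≈ 0.7571 bits

D_KL(Q||P) = Σ Q(x) log₂(Q(x)/P(x))

Computing term by term:
  Q(1)·log₂(Q(1)/P(1)) = (3/8)·log₂((3/8)/(1/48)) = 1.56372
  Q(2)·log₂(Q(2)/P(2)) = (5/24)·log₂((5/24)/(5/48)) = 0.20833
  Q(3)·log₂(Q(3)/P(3)) = (3/8)·log₂((3/8)/(3/4)) = -0.37500
  Q(4)·log₂(Q(4)/P(4)) = (1/24)·log₂((1/24)/(1/8)) = -0.06604

D_KL(Q||P) = 1.56372 + 0.20833 - 0.37500 - 0.06604 = 1.33101 ≈ 1.3310 bits

These are NOT equal (difference: 0.5739 bits). KL divergence is asymmetric: D_KL(P||Q) ≠ D_KL(Q||P) in general.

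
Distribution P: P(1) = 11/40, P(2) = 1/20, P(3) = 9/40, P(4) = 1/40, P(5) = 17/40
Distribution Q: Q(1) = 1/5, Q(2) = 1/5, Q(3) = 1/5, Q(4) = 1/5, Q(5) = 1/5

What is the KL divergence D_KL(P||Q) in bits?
0.4517 bits

D_KL(P||Q) = Σ P(x) log₂(P(x)/Q(x))

Computing term by term:
  P(1)·log₂(P(1)/Q(1)) = (11/40)·log₂((11/40)/(1/5)) = 0.12634
  P(2)·log₂(P(2)/Q(2)) = (1/20)·log₂((1/20)/(1/5)) = -0.10000
  P(3)·log₂(P(3)/Q(3)) = (9/40)·log₂((9/40)/(1/5)) = 0.03823
  P(4)·log₂(P(4)/Q(4)) = (1/40)·log₂((1/40)/(1/5)) = -0.07500
  P(5)·log₂(P(5)/Q(5)) = (17/40)·log₂((17/40)/(1/5)) = 0.46217

D_KL(P||Q) = 0.12634 - 0.10000 + 0.03823 - 0.07500 + 0.46217 = 0.45174 ≈ 0.4517 bits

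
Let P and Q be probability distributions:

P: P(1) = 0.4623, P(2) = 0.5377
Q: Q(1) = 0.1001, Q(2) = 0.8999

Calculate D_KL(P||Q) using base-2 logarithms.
0.6210 bits

D_KL(P||Q) = Σ P(x) log₂(P(x)/Q(x))

Computing term by term:
  P(1)·log₂(P(1)/Q(1)) = 0.4623·log₂(0.4623/0.1001) = 1.02048
  P(2)·log₂(P(2)/Q(2)) = 0.5377·log₂(0.5377/0.8999) = -0.39949

D_KL(P||Q) = 1.02048 - 0.39949 = 0.62099 ≈ 0.6210 bits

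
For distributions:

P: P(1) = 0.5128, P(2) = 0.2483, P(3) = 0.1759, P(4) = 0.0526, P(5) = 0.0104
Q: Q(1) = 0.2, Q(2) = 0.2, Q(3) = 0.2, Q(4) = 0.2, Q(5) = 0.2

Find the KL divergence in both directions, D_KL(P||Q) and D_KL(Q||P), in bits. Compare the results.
D_KL(P||Q) = 0.5958 bits, D_KL(Q||P) = 0.9414 bits. D_KL(Q||P) is larger than D_KL(P||Q) by 0.3456 bits; the two directions differ.

D_KL(P||Q) = Σ P(x) log₂(P(x)/Q(x))

Computing term by term:
  P(1)·log₂(P(1)/Q(1)) = 0.5128·log₂(0.5128/0.2) = 0.69659
  P(2)·log₂(P(2)/Q(2)) = 0.2483·log₂(0.2483/0.2) = 0.07749
  P(3)·log₂(P(3)/Q(3)) = 0.1759·log₂(0.1759/0.2) = -0.03258
  P(4)·log₂(P(4)/Q(4)) = 0.0526·log₂(0.0526/0.2) = -0.10135
  P(5)·log₂(P(5)/Q(5)) = 0.0104·log₂(0.0104/0.2) = -0.04436

D_KL(P||Q) = 0.69659 + 0.07749 - 0.03258 - 0.10135 - 0.04436 = 0.59579 ≈ 0.5958 bits

D_KL(Q||P) = Σ Q(x) log₂(Q(x)/P(x))

Computing term by term:
  Q(1)·log₂(Q(1)/P(1)) = 0.2·log₂(0.2/0.5128) = -0.27168
  Q(2)·log₂(Q(2)/P(2)) = 0.2·log₂(0.2/0.2483) = -0.06242
  Q(3)·log₂(Q(3)/P(3)) = 0.2·log₂(0.2/0.1759) = 0.03705
  Q(4)·log₂(Q(4)/P(4)) = 0.2·log₂(0.2/0.0526) = 0.38537
  Q(5)·log₂(Q(5)/P(5)) = 0.2·log₂(0.2/0.0104) = 0.85307

D_KL(Q||P) = -0.27168 - 0.06242 + 0.03705 + 0.38537 + 0.85307 = 0.94139 ≈ 0.9414 bits

These are NOT equal (difference: 0.3456 bits). KL divergence is asymmetric: D_KL(P||Q) ≠ D_KL(Q||P) in general.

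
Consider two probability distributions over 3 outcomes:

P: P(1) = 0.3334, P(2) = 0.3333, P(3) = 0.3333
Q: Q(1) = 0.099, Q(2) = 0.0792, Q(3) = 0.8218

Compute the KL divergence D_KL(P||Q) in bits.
0.8411 bits

D_KL(P||Q) = Σ P(x) log₂(P(x)/Q(x))

Computing term by term:
  P(1)·log₂(P(1)/Q(1)) = 0.3334·log₂(0.3334/0.099) = 0.58403
  P(2)·log₂(P(2)/Q(2)) = 0.3333·log₂(0.3333/0.0792) = 0.69101
  P(3)·log₂(P(3)/Q(3)) = 0.3333·log₂(0.3333/0.8218) = -0.43395

D_KL(P||Q) = 0.58403 + 0.69101 - 0.43395 = 0.84109 ≈ 0.8411 bits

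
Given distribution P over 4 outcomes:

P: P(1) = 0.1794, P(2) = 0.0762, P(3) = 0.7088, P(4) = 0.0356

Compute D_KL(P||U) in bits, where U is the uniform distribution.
0.7490 bits

U(i) = 1/4 for all i

D_KL(P||U) = Σ P(x) log₂(P(x) / (1/4))
           = Σ P(x) log₂(P(x)) + log₂(4)
           = log₂(4) - H(P)

H(P) = -Σ P(x) log₂(P(x)):
  -P(1)·log₂(P(1)) = -(0.1794)·log₂(0.1794) = 0.44469
  -P(2)·log₂(P(2)) = -(0.0762)·log₂(0.0762) = 0.28301
  -P(3)·log₂(P(3)) = -(0.7088)·log₂(0.7088) = 0.35195
  -P(4)·log₂(P(4)) = -(0.0356)·log₂(0.0356) = 0.17131
H(P) = 0.44469 + 0.28301 + 0.35195 + 0.17131 = 1.25096 bits

log₂(4) = 2.00000 bits

D_KL(P||U) = 2.00000 - 1.25096 = 0.74904 ≈ 0.7490 bits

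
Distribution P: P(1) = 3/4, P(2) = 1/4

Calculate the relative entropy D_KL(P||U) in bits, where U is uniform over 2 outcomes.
0.1887 bits

U(i) = 1/2 for all i

D_KL(P||U) = Σ P(x) log₂(P(x) / (1/2))
           = Σ P(x) log₂(P(x)) + log₂(2)
           = log₂(2) - H(P)

H(P) = -Σ P(x) log₂(P(x)):
  -P(1)·log₂(P(1)) = -(3/4)·log₂(3/4) = 0.31128
  -P(2)·log₂(P(2)) = -(1/4)·log₂(1/4) = 0.50000
H(P) = 0.31128 + 0.50000 = 0.81128 bits

log₂(2) = 1.00000 bits

D_KL(P||U) = 1.00000 - 0.81128 = 0.18872 ≈ 0.1887 bits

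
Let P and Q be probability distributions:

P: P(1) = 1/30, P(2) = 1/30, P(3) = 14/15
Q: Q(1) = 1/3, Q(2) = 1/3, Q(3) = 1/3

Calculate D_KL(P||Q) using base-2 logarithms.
1.1649 bits

D_KL(P||Q) = Σ P(x) log₂(P(x)/Q(x))

Computing term by term:
  P(1)·log₂(P(1)/Q(1)) = (1/30)·log₂((1/30)/(1/3)) = -0.11073
  P(2)·log₂(P(2)/Q(2)) = (1/30)·log₂((1/30)/(1/3)) = -0.11073
  P(3)·log₂(P(3)/Q(3)) = (14/15)·log₂((14/15)/(1/3)) = 1.38640

D_KL(P||Q) = -0.11073 - 0.11073 + 1.38640 = 1.16494 ≈ 1.1649 bits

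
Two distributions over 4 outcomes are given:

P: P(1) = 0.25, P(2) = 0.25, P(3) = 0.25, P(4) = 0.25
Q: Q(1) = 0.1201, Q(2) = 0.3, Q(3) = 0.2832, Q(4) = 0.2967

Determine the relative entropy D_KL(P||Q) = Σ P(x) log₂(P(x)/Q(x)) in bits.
0.0919 bits

D_KL(P||Q) = Σ P(x) log₂(P(x)/Q(x))

Computing term by term:
  P(1)·log₂(P(1)/Q(1)) = 0.25·log₂(0.25/0.1201) = 0.26442
  P(2)·log₂(P(2)/Q(2)) = 0.25·log₂(0.25/0.3) = -0.06576
  P(3)·log₂(P(3)/Q(3)) = 0.25·log₂(0.25/0.2832) = -0.04497
  P(4)·log₂(P(4)/Q(4)) = 0.25·log₂(0.25/0.2967) = -0.06177

D_KL(P||Q) = 0.26442 - 0.06576 - 0.04497 - 0.06177 = 0.09192 ≈ 0.0919 bits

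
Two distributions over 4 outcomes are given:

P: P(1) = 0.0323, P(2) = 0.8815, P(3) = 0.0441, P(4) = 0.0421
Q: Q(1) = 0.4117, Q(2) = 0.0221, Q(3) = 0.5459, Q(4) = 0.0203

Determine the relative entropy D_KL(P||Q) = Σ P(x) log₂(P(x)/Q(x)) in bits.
4.4533 bits

D_KL(P||Q) = Σ P(x) log₂(P(x)/Q(x))

Computing term by term:
  P(1)·log₂(P(1)/Q(1)) = 0.0323·log₂(0.0323/0.4117) = -0.11861
  P(2)·log₂(P(2)/Q(2)) = 0.8815·log₂(0.8815/0.0221) = 4.68768
  P(3)·log₂(P(3)/Q(3)) = 0.0441·log₂(0.0441/0.5459) = -0.16007
  P(4)·log₂(P(4)/Q(4)) = 0.0421·log₂(0.0421/0.0203) = 0.04430

D_KL(P||Q) = -0.11861 + 4.68768 - 0.16007 + 0.04430 = 4.45330 ≈ 4.4533 bits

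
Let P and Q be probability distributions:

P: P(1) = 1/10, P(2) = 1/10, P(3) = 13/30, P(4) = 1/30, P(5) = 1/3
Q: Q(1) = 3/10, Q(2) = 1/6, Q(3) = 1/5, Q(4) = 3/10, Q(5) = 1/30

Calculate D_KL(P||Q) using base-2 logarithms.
1.2528 bits

D_KL(P||Q) = Σ P(x) log₂(P(x)/Q(x))

Computing term by term:
  P(1)·log₂(P(1)/Q(1)) = (1/10)·log₂((1/10)/(3/10)) = -0.15850
  P(2)·log₂(P(2)/Q(2)) = (1/10)·log₂((1/10)/(1/6)) = -0.07370
  P(3)·log₂(P(3)/Q(3)) = (13/30)·log₂((13/30)/(1/5)) = 0.48337
  P(4)·log₂(P(4)/Q(4)) = (1/30)·log₂((1/30)/(3/10)) = -0.10566
  P(5)·log₂(P(5)/Q(5)) = (1/3)·log₂((1/3)/(1/30)) = 1.10731

D_KL(P||Q) = -0.15850 - 0.07370 + 0.48337 - 0.10566 + 1.10731 = 1.25282 ≈ 1.2528 bits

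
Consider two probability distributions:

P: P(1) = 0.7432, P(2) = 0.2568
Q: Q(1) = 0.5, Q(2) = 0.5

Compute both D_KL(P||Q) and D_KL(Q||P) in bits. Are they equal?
D_KL(P||Q) = 0.1781 bits, D_KL(Q||P) = 0.1947 bits. No, they are not equal.

D_KL(P||Q) = Σ P(x) log₂(P(x)/Q(x))

Computing term by term:
  P(1)·log₂(P(1)/Q(1)) = 0.7432·log₂(0.7432/0.5) = 0.42498
  P(2)·log₂(P(2)/Q(2)) = 0.2568·log₂(0.2568/0.5) = -0.24686

D_KL(P||Q) = 0.42498 - 0.24686 = 0.17812 ≈ 0.1781 bits

D_KL(Q||P) = Σ Q(x) log₂(Q(x)/P(x))

Computing term by term:
  Q(1)·log₂(Q(1)/P(1)) = 0.5·log₂(0.5/0.7432) = -0.28591
  Q(2)·log₂(Q(2)/P(2)) = 0.5·log₂(0.5/0.2568) = 0.48064

D_KL(Q||P) = -0.28591 + 0.48064 = 0.19473 ≈ 0.1947 bits

These are NOT equal (difference: 0.0166 bits). KL divergence is asymmetric: D_KL(P||Q) ≠ D_KL(Q||P) in general.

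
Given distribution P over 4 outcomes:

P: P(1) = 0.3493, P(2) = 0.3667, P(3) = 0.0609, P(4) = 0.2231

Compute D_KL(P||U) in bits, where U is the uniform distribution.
0.2105 bits

U(i) = 1/4 for all i

D_KL(P||U) = Σ P(x) log₂(P(x) / (1/4))
           = Σ P(x) log₂(P(x)) + log₂(4)
           = log₂(4) - H(P)

H(P) = -Σ P(x) log₂(P(x)):
  -P(1)·log₂(P(1)) = -(0.3493)·log₂(0.3493) = 0.53005
  -P(2)·log₂(P(2)) = -(0.3667)·log₂(0.3667) = 0.53074
  -P(3)·log₂(P(3)) = -(0.0609)·log₂(0.0609) = 0.24588
  -P(4)·log₂(P(4)) = -(0.2231)·log₂(0.2231) = 0.48284
H(P) = 0.53005 + 0.53074 + 0.24588 + 0.48284 = 1.78951 bits

log₂(4) = 2.00000 bits

D_KL(P||U) = 2.00000 - 1.78951 = 0.21049 ≈ 0.2105 bits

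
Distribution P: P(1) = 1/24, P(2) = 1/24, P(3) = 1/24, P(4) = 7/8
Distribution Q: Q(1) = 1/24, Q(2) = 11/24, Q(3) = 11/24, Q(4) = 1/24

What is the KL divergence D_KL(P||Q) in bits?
3.5550 bits

D_KL(P||Q) = Σ P(x) log₂(P(x)/Q(x))

Computing term by term:
  P(1)·log₂(P(1)/Q(1)) = (1/24)·log₂((1/24)/(1/24)) = 0.00000
  P(2)·log₂(P(2)/Q(2)) = (1/24)·log₂((1/24)/(11/24)) = -0.14414
  P(3)·log₂(P(3)/Q(3)) = (1/24)·log₂((1/24)/(11/24)) = -0.14414
  P(4)·log₂(P(4)/Q(4)) = (7/8)·log₂((7/8)/(1/24)) = 3.84328

D_KL(P||Q) = 0.00000 - 0.14414 - 0.14414 + 3.84328 = 3.55500 ≈ 3.5550 bits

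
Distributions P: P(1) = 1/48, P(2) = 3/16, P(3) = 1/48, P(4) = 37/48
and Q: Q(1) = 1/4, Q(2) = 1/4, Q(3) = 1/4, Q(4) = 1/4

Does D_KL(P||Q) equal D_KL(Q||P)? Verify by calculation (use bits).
D_KL(P||Q) = 1.0250 bits, D_KL(Q||P) = 1.4901 bits. No — D_KL(P||Q) ≠ D_KL(Q||P) for this pair.

D_KL(P||Q) = Σ P(x) log₂(P(x)/Q(x))

Computing term by term:
  P(1)·log₂(P(1)/Q(1)) = (1/48)·log₂((1/48)/(1/4)) = -0.07469
  P(2)·log₂(P(2)/Q(2)) = (3/16)·log₂((3/16)/(1/4)) = -0.07782
  P(3)·log₂(P(3)/Q(3)) = (1/48)·log₂((1/48)/(1/4)) = -0.07469
  P(4)·log₂(P(4)/Q(4)) = (37/48)·log₂((37/48)/(1/4)) = 1.25221

D_KL(P||Q) = -0.07469 - 0.07782 - 0.07469 + 1.25221 = 1.02501 ≈ 1.0250 bits

D_KL(Q||P) = Σ Q(x) log₂(Q(x)/P(x))

Computing term by term:
  Q(1)·log₂(Q(1)/P(1)) = (1/4)·log₂((1/4)/(1/48)) = 0.89624
  Q(2)·log₂(Q(2)/P(2)) = (1/4)·log₂((1/4)/(3/16)) = 0.10376
  Q(3)·log₂(Q(3)/P(3)) = (1/4)·log₂((1/4)/(1/48)) = 0.89624
  Q(4)·log₂(Q(4)/P(4)) = (1/4)·log₂((1/4)/(37/48)) = -0.40612

D_KL(Q||P) = 0.89624 + 0.10376 + 0.89624 - 0.40612 = 1.49012 ≈ 1.4901 bits

These are NOT equal (difference: 0.4651 bits). KL divergence is asymmetric: D_KL(P||Q) ≠ D_KL(Q||P) in general.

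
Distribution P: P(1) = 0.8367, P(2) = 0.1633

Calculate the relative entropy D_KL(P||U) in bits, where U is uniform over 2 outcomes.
0.3579 bits

U(i) = 1/2 for all i

D_KL(P||U) = Σ P(x) log₂(P(x) / (1/2))
           = Σ P(x) log₂(P(x)) + log₂(2)
           = log₂(2) - H(P)

H(P) = -Σ P(x) log₂(P(x)):
  -P(1)·log₂(P(1)) = -(0.8367)·log₂(0.8367) = 0.21521
  -P(2)·log₂(P(2)) = -(0.1633)·log₂(0.1633) = 0.42693
H(P) = 0.21521 + 0.42693 = 0.64214 bits

log₂(2) = 1.00000 bits

D_KL(P||U) = 1.00000 - 0.64214 = 0.35786 ≈ 0.3579 bits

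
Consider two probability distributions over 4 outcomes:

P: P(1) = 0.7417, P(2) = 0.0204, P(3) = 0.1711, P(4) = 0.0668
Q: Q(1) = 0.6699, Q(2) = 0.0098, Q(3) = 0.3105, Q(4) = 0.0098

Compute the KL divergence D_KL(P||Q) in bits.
0.1684 bits

D_KL(P||Q) = Σ P(x) log₂(P(x)/Q(x))

Computing term by term:
  P(1)·log₂(P(1)/Q(1)) = 0.7417·log₂(0.7417/0.6699) = 0.10895
  P(2)·log₂(P(2)/Q(2)) = 0.0204·log₂(0.0204/0.0098) = 0.02158
  P(3)·log₂(P(3)/Q(3)) = 0.1711·log₂(0.1711/0.3105) = -0.14710
  P(4)·log₂(P(4)/Q(4)) = 0.0668·log₂(0.0668/0.0098) = 0.18497

D_KL(P||Q) = 0.10895 + 0.02158 - 0.14710 + 0.18497 = 0.16840 ≈ 0.1684 bits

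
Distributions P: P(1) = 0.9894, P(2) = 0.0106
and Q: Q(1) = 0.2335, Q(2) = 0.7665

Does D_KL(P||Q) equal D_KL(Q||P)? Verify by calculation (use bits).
D_KL(P||Q) = 1.9956 bits, D_KL(Q||P) = 4.2476 bits. No — D_KL(P||Q) ≠ D_KL(Q||P) for this pair.

D_KL(P||Q) = Σ P(x) log₂(P(x)/Q(x))

Computing term by term:
  P(1)·log₂(P(1)/Q(1)) = 0.9894·log₂(0.9894/0.2335) = 2.06105
  P(2)·log₂(P(2)/Q(2)) = 0.0106·log₂(0.0106/0.7665) = -0.06547

D_KL(P||Q) = 2.06105 - 0.06547 = 1.99558 ≈ 1.9956 bits

D_KL(Q||P) = Σ Q(x) log₂(Q(x)/P(x))

Computing term by term:
  Q(1)·log₂(Q(1)/P(1)) = 0.2335·log₂(0.2335/0.9894) = -0.48641
  Q(2)·log₂(Q(2)/P(2)) = 0.7665·log₂(0.7665/0.0106) = 4.73402

D_KL(Q||P) = -0.48641 + 4.73402 = 4.24761 ≈ 4.2476 bits

These are NOT equal (difference: 2.2520 bits). KL divergence is asymmetric: D_KL(P||Q) ≠ D_KL(Q||P) in general.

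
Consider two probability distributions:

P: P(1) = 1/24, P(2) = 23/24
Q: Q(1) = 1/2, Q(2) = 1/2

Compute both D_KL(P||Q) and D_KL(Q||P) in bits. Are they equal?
D_KL(P||Q) = 0.7501 bits, D_KL(Q||P) = 1.3232 bits. No, they are not equal.

D_KL(P||Q) = Σ P(x) log₂(P(x)/Q(x))

Computing term by term:
  P(1)·log₂(P(1)/Q(1)) = (1/24)·log₂((1/24)/(1/2)) = -0.14937
  P(2)·log₂(P(2)/Q(2)) = (23/24)·log₂((23/24)/(1/2)) = 0.89949

D_KL(P||Q) = -0.14937 + 0.89949 = 0.75012 ≈ 0.7501 bits

D_KL(Q||P) = Σ Q(x) log₂(Q(x)/P(x))

Computing term by term:
  Q(1)·log₂(Q(1)/P(1)) = (1/2)·log₂((1/2)/(1/24)) = 1.79248
  Q(2)·log₂(Q(2)/P(2)) = (1/2)·log₂((1/2)/(23/24)) = -0.46930

D_KL(Q||P) = 1.79248 - 0.46930 = 1.32318 ≈ 1.3232 bits

These are NOT equal (difference: 0.5731 bits). KL divergence is asymmetric: D_KL(P||Q) ≠ D_KL(Q||P) in general.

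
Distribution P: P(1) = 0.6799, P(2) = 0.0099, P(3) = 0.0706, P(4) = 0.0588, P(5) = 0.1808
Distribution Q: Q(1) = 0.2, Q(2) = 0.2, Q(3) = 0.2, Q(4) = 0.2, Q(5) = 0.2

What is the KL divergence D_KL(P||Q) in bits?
0.9211 bits

D_KL(P||Q) = Σ P(x) log₂(P(x)/Q(x))

Computing term by term:
  P(1)·log₂(P(1)/Q(1)) = 0.6799·log₂(0.6799/0.2) = 1.20024
  P(2)·log₂(P(2)/Q(2)) = 0.0099·log₂(0.0099/0.2) = -0.04293
  P(3)·log₂(P(3)/Q(3)) = 0.0706·log₂(0.0706/0.2) = -0.10606
  P(4)·log₂(P(4)/Q(4)) = 0.0588·log₂(0.0588/0.2) = -0.10385
  P(5)·log₂(P(5)/Q(5)) = 0.1808·log₂(0.1808/0.2) = -0.02633

D_KL(P||Q) = 1.20024 - 0.04293 - 0.10606 - 0.10385 - 0.02633 = 0.92107 ≈ 0.9211 bits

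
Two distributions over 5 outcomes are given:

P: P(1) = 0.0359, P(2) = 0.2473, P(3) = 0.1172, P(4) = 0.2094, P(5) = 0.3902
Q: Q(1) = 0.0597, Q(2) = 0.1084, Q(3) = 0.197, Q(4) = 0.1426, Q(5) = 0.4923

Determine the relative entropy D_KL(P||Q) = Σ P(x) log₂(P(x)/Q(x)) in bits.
0.1653 bits

D_KL(P||Q) = Σ P(x) log₂(P(x)/Q(x))

Computing term by term:
  P(1)·log₂(P(1)/Q(1)) = 0.0359·log₂(0.0359/0.0597) = -0.02634
  P(2)·log₂(P(2)/Q(2)) = 0.2473·log₂(0.2473/0.1084) = 0.29426
  P(3)·log₂(P(3)/Q(3)) = 0.1172·log₂(0.1172/0.197) = -0.08781
  P(4)·log₂(P(4)/Q(4)) = 0.2094·log₂(0.2094/0.1426) = 0.11607
  P(5)·log₂(P(5)/Q(5)) = 0.3902·log₂(0.3902/0.4923) = -0.13084

D_KL(P||Q) = -0.02634 + 0.29426 - 0.08781 + 0.11607 - 0.13084 = 0.16534 ≈ 0.1653 bits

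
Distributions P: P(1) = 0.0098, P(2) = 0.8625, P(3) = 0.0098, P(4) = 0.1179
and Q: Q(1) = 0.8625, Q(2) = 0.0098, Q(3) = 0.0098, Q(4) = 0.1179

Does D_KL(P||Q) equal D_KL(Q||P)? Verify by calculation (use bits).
D_KL(P||Q) = 5.5081 bits, D_KL(Q||P) = 5.5081 bits. Yes — for this pair D_KL(P||Q) = D_KL(Q||P).

D_KL(P||Q) = Σ P(x) log₂(P(x)/Q(x))

Computing term by term:
  P(1)·log₂(P(1)/Q(1)) = 0.0098·log₂(0.0098/0.8625) = -0.06330
  P(2)·log₂(P(2)/Q(2)) = 0.8625·log₂(0.8625/0.0098) = 5.57140
  P(3)·log₂(P(3)/Q(3)) = 0.0098·log₂(0.0098/0.0098) = 0.00000
  P(4)·log₂(P(4)/Q(4)) = 0.1179·log₂(0.1179/0.1179) = 0.00000

D_KL(P||Q) = -0.06330 + 5.57140 + 0.00000 + 0.00000 = 5.50810 ≈ 5.5081 bits

D_KL(Q||P) = Σ Q(x) log₂(Q(x)/P(x))

Computing term by term:
  Q(1)·log₂(Q(1)/P(1)) = 0.8625·log₂(0.8625/0.0098) = 5.57140
  Q(2)·log₂(Q(2)/P(2)) = 0.0098·log₂(0.0098/0.8625) = -0.06330
  Q(3)·log₂(Q(3)/P(3)) = 0.0098·log₂(0.0098/0.0098) = 0.00000
  Q(4)·log₂(Q(4)/P(4)) = 0.1179·log₂(0.1179/0.1179) = 0.00000

D_KL(Q||P) = 5.57140 - 0.06330 + 0.00000 + 0.00000 = 5.50810 ≈ 5.5081 bits

These ARE equal here. Q is P with outcomes relabeled (Q(1) = P(2), Q(2) = P(1)) by a relabeling that is its own inverse, so the two sums contain exactly the same terms in a different order. This is a special case — KL divergence is not symmetric in general: D_KL(P||Q) ≠ D_KL(Q||P) for most P, Q.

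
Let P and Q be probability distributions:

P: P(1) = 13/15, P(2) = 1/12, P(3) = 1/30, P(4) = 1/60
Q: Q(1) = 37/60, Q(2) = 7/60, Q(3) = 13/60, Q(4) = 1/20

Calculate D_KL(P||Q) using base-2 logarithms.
0.2686 bits

D_KL(P||Q) = Σ P(x) log₂(P(x)/Q(x))

Computing term by term:
  P(1)·log₂(P(1)/Q(1)) = (13/15)·log₂((13/15)/(37/60)) = 0.42552
  P(2)·log₂(P(2)/Q(2)) = (1/12)·log₂((1/12)/(7/60)) = -0.04045
  P(3)·log₂(P(3)/Q(3)) = (1/30)·log₂((1/30)/(13/60)) = -0.09001
  P(4)·log₂(P(4)/Q(4)) = (1/60)·log₂((1/60)/(1/20)) = -0.02642

D_KL(P||Q) = 0.42552 - 0.04045 - 0.09001 - 0.02642 = 0.26864 ≈ 0.2686 bits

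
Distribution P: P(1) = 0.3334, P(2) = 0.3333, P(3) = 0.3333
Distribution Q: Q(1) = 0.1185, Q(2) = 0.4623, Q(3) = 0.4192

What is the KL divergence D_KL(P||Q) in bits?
0.2300 bits

D_KL(P||Q) = Σ P(x) log₂(P(x)/Q(x))

Computing term by term:
  P(1)·log₂(P(1)/Q(1)) = 0.3334·log₂(0.3334/0.1185) = 0.49756
  P(2)·log₂(P(2)/Q(2)) = 0.3333·log₂(0.3333/0.4623) = -0.15732
  P(3)·log₂(P(3)/Q(3)) = 0.3333·log₂(0.3333/0.4192) = -0.11026

D_KL(P||Q) = 0.49756 - 0.15732 - 0.11026 = 0.22998 ≈ 0.2300 bits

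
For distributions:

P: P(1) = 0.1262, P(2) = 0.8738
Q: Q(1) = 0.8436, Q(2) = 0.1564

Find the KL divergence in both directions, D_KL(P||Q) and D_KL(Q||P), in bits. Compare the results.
D_KL(P||Q) = 1.8229 bits, D_KL(Q||P) = 1.9240 bits. D_KL(Q||P) is larger than D_KL(P||Q) by 0.1011 bits; the two directions differ.

D_KL(P||Q) = Σ P(x) log₂(P(x)/Q(x))

Computing term by term:
  P(1)·log₂(P(1)/Q(1)) = 0.1262·log₂(0.1262/0.8436) = -0.34589
  P(2)·log₂(P(2)/Q(2)) = 0.8738·log₂(0.8738/0.1564) = 2.16883

D_KL(P||Q) = -0.34589 + 2.16883 = 1.82294 ≈ 1.8229 bits

D_KL(Q||P) = Σ Q(x) log₂(Q(x)/P(x))

Computing term by term:
  Q(1)·log₂(Q(1)/P(1)) = 0.8436·log₂(0.8436/0.1262) = 2.31218
  Q(2)·log₂(Q(2)/P(2)) = 0.1564·log₂(0.1564/0.8738) = -0.38819

D_KL(Q||P) = 2.31218 - 0.38819 = 1.92399 ≈ 1.9240 bits

These are NOT equal (difference: 0.1011 bits). KL divergence is asymmetric: D_KL(P||Q) ≠ D_KL(Q||P) in general.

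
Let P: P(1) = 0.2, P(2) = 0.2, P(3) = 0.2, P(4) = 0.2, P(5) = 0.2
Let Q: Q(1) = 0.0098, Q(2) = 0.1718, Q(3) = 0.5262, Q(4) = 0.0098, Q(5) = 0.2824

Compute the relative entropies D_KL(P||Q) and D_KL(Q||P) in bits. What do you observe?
D_KL(P||Q) = 1.4056 bits, D_KL(Q||P) = 0.7520 bits. The two directions give different values (D_KL(P||Q) exceeds D_KL(Q||P) by 0.6536 bits): KL divergence is asymmetric.

D_KL(P||Q) = Σ P(x) log₂(P(x)/Q(x))

Computing term by term:
  P(1)·log₂(P(1)/Q(1)) = 0.2·log₂(0.2/0.0098) = 0.87021
  P(2)·log₂(P(2)/Q(2)) = 0.2·log₂(0.2/0.1718) = 0.04385
  P(3)·log₂(P(3)/Q(3)) = 0.2·log₂(0.2/0.5262) = -0.27912
  P(4)·log₂(P(4)/Q(4)) = 0.2·log₂(0.2/0.0098) = 0.87021
  P(5)·log₂(P(5)/Q(5)) = 0.2·log₂(0.2/0.2824) = -0.09955

D_KL(P||Q) = 0.87021 + 0.04385 - 0.27912 + 0.87021 - 0.09955 = 1.40560 ≈ 1.4056 bits

D_KL(Q||P) = Σ Q(x) log₂(Q(x)/P(x))

Computing term by term:
  Q(1)·log₂(Q(1)/P(1)) = 0.0098·log₂(0.0098/0.2) = -0.04264
  Q(2)·log₂(Q(2)/P(2)) = 0.1718·log₂(0.1718/0.2) = -0.03767
  Q(3)·log₂(Q(3)/P(3)) = 0.5262·log₂(0.5262/0.2) = 0.73437
  Q(4)·log₂(Q(4)/P(4)) = 0.0098·log₂(0.0098/0.2) = -0.04264
  Q(5)·log₂(Q(5)/P(5)) = 0.2824·log₂(0.2824/0.2) = 0.14056

D_KL(Q||P) = -0.04264 - 0.03767 + 0.73437 - 0.04264 + 0.14056 = 0.75198 ≈ 0.7520 bits

These are NOT equal (difference: 0.6536 bits). KL divergence is asymmetric: D_KL(P||Q) ≠ D_KL(Q||P) in general.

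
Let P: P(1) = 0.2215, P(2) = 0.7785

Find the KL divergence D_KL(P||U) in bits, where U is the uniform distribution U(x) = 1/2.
0.2371 bits

U(i) = 1/2 for all i

D_KL(P||U) = Σ P(x) log₂(P(x) / (1/2))
           = Σ P(x) log₂(P(x)) + log₂(2)
           = log₂(2) - H(P)

H(P) = -Σ P(x) log₂(P(x)):
  -P(1)·log₂(P(1)) = -(0.2215)·log₂(0.2215) = 0.48168
  -P(2)·log₂(P(2)) = -(0.7785)·log₂(0.7785) = 0.28122
H(P) = 0.48168 + 0.28122 = 0.76290 bits

log₂(2) = 1.00000 bits

D_KL(P||U) = 1.00000 - 0.76290 = 0.23710 ≈ 0.2371 bits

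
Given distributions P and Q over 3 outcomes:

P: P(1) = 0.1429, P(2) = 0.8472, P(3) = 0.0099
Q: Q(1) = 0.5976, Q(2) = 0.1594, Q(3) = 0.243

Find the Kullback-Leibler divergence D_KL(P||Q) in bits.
1.7011 bits

D_KL(P||Q) = Σ P(x) log₂(P(x)/Q(x))

Computing term by term:
  P(1)·log₂(P(1)/Q(1)) = 0.1429·log₂(0.1429/0.5976) = -0.29497
  P(2)·log₂(P(2)/Q(2)) = 0.8472·log₂(0.8472/0.1594) = 2.04180
  P(3)·log₂(P(3)/Q(3)) = 0.0099·log₂(0.0099/0.243) = -0.04571

D_KL(P||Q) = -0.29497 + 2.04180 - 0.04571 = 1.70112 ≈ 1.7011 bits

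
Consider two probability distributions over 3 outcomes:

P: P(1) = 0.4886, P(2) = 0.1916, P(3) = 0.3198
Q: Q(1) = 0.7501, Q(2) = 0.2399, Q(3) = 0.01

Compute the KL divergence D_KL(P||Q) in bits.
1.2344 bits

D_KL(P||Q) = Σ P(x) log₂(P(x)/Q(x))

Computing term by term:
  P(1)·log₂(P(1)/Q(1)) = 0.4886·log₂(0.4886/0.7501) = -0.30216
  P(2)·log₂(P(2)/Q(2)) = 0.1916·log₂(0.1916/0.2399) = -0.06214
  P(3)·log₂(P(3)/Q(3)) = 0.3198·log₂(0.3198/0.01) = 1.59871

D_KL(P||Q) = -0.30216 - 0.06214 + 1.59871 = 1.23441 ≈ 1.2344 bits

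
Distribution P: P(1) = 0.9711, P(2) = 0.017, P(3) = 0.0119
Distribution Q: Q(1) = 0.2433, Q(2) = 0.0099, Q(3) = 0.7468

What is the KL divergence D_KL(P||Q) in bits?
1.8814 bits

D_KL(P||Q) = Σ P(x) log₂(P(x)/Q(x))

Computing term by term:
  P(1)·log₂(P(1)/Q(1)) = 0.9711·log₂(0.9711/0.2433) = 1.93917
  P(2)·log₂(P(2)/Q(2)) = 0.017·log₂(0.017/0.0099) = 0.01326
  P(3)·log₂(P(3)/Q(3)) = 0.0119·log₂(0.0119/0.7468) = -0.07106

D_KL(P||Q) = 1.93917 + 0.01326 - 0.07106 = 1.88137 ≈ 1.8814 bits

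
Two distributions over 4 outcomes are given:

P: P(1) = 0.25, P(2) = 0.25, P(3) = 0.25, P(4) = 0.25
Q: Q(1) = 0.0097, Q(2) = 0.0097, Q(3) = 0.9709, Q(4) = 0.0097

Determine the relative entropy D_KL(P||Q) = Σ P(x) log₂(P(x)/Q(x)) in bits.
3.0265 bits

D_KL(P||Q) = Σ P(x) log₂(P(x)/Q(x))

Computing term by term:
  P(1)·log₂(P(1)/Q(1)) = 0.25·log₂(0.25/0.0097) = 1.17195
  P(2)·log₂(P(2)/Q(2)) = 0.25·log₂(0.25/0.0097) = 1.17195
  P(3)·log₂(P(3)/Q(3)) = 0.25·log₂(0.25/0.9709) = -0.48935
  P(4)·log₂(P(4)/Q(4)) = 0.25·log₂(0.25/0.0097) = 1.17195

D_KL(P||Q) = 1.17195 + 1.17195 - 0.48935 + 1.17195 = 3.02650 ≈ 3.0265 bits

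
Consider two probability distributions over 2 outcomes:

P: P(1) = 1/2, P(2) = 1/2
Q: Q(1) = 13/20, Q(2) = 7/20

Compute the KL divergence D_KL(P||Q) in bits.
0.0680 bits

D_KL(P||Q) = Σ P(x) log₂(P(x)/Q(x))

Computing term by term:
  P(1)·log₂(P(1)/Q(1)) = (1/2)·log₂((1/2)/(13/20)) = -0.18926
  P(2)·log₂(P(2)/Q(2)) = (1/2)·log₂((1/2)/(7/20)) = 0.25729

D_KL(P||Q) = -0.18926 + 0.25729 = 0.06803 ≈ 0.0680 bits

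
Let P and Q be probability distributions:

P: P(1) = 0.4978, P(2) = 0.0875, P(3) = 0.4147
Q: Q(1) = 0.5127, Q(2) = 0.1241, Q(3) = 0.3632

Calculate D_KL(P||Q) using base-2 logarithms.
0.0140 bits

D_KL(P||Q) = Σ P(x) log₂(P(x)/Q(x))

Computing term by term:
  P(1)·log₂(P(1)/Q(1)) = 0.4978·log₂(0.4978/0.5127) = -0.02118
  P(2)·log₂(P(2)/Q(2)) = 0.0875·log₂(0.0875/0.1241) = -0.04411
  P(3)·log₂(P(3)/Q(3)) = 0.4147·log₂(0.4147/0.3632) = 0.07933

D_KL(P||Q) = -0.02118 - 0.04411 + 0.07933 = 0.01404 ≈ 0.0140 bits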